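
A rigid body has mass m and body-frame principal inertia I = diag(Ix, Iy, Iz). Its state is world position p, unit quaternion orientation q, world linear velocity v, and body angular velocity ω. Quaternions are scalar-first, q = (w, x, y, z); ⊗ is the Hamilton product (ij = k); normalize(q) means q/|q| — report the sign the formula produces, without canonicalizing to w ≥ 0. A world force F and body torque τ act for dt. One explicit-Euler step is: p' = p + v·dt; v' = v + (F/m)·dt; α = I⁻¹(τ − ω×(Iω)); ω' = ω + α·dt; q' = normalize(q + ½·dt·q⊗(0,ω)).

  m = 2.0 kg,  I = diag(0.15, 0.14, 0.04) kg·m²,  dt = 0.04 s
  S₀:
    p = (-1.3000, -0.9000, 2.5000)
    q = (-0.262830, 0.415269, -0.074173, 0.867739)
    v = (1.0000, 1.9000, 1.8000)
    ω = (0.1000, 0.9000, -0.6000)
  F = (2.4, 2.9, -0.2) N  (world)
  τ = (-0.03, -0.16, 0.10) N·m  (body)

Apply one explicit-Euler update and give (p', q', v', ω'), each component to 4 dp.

p' = (-1.2600, -0.8240, 2.5720)
q' = (-0.2519, 0.3999, -0.0722, 0.8783)
v' = (1.0480, 1.9580, 1.7960)
ω' = (0.0776, 0.8562, -0.4991)

a = (1.2000, 1.4500, -0.1000)
new position p' = (-1.2600, -0.8240, 2.5720)
v + (F/m)dt = (1.0480, 1.9580, 1.7960)
angular accel α = (-0.5600, -1.0957, 2.5225)
new body rate ω' = (0.0776, 0.8562, -0.4991)
Hamilton product q⊗(0,ω) = (0.5458722, -0.7627443, 0.0993883, 0.5388574)
q' = normalize(q + ½dt·q⊗(0,ω)) = (-0.2519, 0.3999, -0.0722, 0.8783)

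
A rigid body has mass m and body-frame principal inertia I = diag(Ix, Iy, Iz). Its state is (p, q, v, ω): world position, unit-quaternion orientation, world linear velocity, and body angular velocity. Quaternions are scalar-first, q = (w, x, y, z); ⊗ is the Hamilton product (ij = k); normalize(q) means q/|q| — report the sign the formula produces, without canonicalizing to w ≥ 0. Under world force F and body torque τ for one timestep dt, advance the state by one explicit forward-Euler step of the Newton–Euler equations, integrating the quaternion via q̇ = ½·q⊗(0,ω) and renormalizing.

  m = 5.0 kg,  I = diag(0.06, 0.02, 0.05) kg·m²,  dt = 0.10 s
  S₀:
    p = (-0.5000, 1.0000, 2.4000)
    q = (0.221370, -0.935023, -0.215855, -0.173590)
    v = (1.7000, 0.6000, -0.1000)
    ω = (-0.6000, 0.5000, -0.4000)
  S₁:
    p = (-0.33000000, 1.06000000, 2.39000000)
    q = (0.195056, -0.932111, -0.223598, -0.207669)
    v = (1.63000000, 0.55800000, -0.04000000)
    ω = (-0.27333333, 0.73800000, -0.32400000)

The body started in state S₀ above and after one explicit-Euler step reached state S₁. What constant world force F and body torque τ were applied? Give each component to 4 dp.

rate change Δω = (0.32666667, 0.23800000, 0.07600000)
ω₀×(Iω₀) = (-0.0060, 0.0024, 0.0120)
τ = I·(Δω/dt) + ω₀×(Iω₀) = (0.1900, 0.0500, 0.0500)
velocity change Δv = (-0.07000000, -0.04200000, 0.06000000)
m·(v₁−v₀)/dt = (-3.5000, -2.1000, 3.0000)

F = (-3.5000, -2.1000, 3.0000)
τ = (0.1900, 0.0500, 0.0500)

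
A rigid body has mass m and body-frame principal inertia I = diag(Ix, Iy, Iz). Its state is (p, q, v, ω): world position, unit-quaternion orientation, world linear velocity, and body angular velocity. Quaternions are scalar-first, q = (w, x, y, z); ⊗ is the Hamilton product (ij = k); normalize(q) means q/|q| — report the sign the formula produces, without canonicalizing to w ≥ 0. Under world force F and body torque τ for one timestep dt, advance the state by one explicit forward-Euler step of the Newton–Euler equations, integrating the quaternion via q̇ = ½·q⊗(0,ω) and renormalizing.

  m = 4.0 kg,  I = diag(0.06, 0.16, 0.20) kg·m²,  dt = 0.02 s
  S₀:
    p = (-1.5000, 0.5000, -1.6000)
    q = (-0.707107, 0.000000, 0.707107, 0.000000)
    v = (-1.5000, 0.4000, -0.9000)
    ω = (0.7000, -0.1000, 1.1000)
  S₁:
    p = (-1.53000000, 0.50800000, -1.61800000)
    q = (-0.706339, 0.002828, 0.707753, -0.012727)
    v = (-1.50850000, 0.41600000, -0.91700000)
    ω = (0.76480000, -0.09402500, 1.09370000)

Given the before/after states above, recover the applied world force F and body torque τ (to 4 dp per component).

F = (-1.7000, 3.2000, -3.4000)
τ = (0.1900, -0.0600, -0.0700)

rate change Δω = (0.06480000, 0.00597500, -0.00630000)
ω₀×(Iω₀) = (-0.0044, -0.1078, -0.0070)
applied torque τ = (0.1900, -0.0600, -0.0700)
Δv = v₁−v₀ = (-0.00850000, 0.01600000, -0.01700000)
applied force F = (-1.7000, 3.2000, -3.4000)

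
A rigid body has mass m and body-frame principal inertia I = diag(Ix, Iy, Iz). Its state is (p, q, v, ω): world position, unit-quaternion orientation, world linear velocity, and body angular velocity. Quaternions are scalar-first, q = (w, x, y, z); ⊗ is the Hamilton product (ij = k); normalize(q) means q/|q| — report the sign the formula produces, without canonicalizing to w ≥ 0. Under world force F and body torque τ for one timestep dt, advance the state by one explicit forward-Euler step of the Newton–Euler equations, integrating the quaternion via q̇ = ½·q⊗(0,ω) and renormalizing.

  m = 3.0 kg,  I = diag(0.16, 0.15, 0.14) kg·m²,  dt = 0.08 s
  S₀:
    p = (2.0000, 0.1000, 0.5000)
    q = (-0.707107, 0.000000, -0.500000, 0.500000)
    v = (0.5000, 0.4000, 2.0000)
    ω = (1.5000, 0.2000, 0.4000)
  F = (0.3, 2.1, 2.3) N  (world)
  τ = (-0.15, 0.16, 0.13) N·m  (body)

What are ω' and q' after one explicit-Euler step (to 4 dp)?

angular accel α = (-0.9325, 0.9867, 0.9500)
ω' = ω + α·dt = (1.4254, 0.2789, 0.4760)
q⊗(0,ω) = (-0.1000000, -1.3606605, 0.6085786, 0.4671572)
q' = normalize(q + ½dt·q⊗(0,ω)) = (-0.7097, -0.0543, -0.4747, 0.5177)

ω' = (1.4254, 0.2789, 0.4760)
q' = (-0.7097, -0.0543, -0.4747, 0.5177)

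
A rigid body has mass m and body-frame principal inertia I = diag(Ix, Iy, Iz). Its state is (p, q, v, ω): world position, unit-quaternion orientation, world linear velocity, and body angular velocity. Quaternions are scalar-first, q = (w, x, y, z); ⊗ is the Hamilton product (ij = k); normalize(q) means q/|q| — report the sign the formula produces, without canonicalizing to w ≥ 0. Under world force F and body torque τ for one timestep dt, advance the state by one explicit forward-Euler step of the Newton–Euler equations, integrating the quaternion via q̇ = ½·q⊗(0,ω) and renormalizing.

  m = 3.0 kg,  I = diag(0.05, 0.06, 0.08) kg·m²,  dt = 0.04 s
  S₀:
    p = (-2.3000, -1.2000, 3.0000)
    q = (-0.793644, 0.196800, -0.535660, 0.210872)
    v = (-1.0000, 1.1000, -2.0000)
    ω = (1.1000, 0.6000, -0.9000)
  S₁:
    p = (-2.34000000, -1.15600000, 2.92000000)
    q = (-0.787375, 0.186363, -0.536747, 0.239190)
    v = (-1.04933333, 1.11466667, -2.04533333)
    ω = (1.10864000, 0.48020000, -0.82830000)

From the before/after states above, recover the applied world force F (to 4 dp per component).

F = (-3.7000, 1.1000, -3.4000)

v₁ − v₀ = (-0.04933333, 0.01466667, -0.04533333)
m·(v₁−v₀)/dt = (-3.7000, 1.1000, -3.4000)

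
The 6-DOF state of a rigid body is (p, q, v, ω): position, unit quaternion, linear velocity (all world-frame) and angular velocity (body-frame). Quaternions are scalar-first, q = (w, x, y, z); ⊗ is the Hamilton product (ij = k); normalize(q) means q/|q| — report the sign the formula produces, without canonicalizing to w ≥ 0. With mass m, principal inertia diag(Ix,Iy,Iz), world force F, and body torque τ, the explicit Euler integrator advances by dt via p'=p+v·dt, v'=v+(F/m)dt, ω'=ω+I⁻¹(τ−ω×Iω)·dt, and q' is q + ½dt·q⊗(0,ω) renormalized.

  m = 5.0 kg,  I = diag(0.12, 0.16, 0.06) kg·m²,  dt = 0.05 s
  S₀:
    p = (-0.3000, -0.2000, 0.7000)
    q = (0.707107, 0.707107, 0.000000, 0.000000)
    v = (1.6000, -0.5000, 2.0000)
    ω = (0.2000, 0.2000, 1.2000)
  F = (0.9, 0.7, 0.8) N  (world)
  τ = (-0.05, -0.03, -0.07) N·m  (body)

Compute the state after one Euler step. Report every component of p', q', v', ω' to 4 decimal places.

angular accel α = (-0.2167, -0.2775, -1.1933)
new body rate ω' = (0.1892, 0.1861, 1.1403)
2q̇ = q⊗(0,ω) = (-0.1414214, 0.1414214, -0.7071070, 0.9899498)
updated quaternion q' = (0.7032, 0.7103, -0.0177, 0.0247)
linear accel F/m = (0.1800, 0.1400, 0.1600)
p + v·dt = (-0.2200, -0.2250, 0.8000)
v + (F/m)dt = (1.6090, -0.4930, 2.0080)

p' = (-0.2200, -0.2250, 0.8000)
q' = (0.7032, 0.7103, -0.0177, 0.0247)
v' = (1.6090, -0.4930, 2.0080)
ω' = (0.1892, 0.1861, 1.1403)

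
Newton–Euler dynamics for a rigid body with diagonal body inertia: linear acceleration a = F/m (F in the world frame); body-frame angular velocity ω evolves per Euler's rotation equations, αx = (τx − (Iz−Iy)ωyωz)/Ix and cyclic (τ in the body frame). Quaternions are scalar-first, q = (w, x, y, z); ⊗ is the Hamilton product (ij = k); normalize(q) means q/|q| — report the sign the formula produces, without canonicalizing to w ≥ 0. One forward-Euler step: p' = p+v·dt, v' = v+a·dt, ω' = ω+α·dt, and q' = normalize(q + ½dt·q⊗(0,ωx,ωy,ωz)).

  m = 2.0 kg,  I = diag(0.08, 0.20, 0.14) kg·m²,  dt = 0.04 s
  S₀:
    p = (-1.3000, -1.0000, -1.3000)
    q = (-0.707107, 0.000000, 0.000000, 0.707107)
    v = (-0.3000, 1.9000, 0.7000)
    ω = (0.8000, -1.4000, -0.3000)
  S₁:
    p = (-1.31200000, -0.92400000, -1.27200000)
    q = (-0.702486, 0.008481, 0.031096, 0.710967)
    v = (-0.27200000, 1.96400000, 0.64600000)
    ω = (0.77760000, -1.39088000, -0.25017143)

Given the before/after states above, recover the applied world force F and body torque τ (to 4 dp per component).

Δv = v₁−v₀ = (0.02800000, 0.06400000, -0.05400000)
applied force F = (1.4000, 3.2000, -2.7000)
rate change Δω = (-0.02240000, 0.00912000, 0.04982857)
I·α + gyro = (-0.0700, 0.0600, 0.0400)

F = (1.4000, 3.2000, -2.7000)
τ = (-0.0700, 0.0600, 0.0400)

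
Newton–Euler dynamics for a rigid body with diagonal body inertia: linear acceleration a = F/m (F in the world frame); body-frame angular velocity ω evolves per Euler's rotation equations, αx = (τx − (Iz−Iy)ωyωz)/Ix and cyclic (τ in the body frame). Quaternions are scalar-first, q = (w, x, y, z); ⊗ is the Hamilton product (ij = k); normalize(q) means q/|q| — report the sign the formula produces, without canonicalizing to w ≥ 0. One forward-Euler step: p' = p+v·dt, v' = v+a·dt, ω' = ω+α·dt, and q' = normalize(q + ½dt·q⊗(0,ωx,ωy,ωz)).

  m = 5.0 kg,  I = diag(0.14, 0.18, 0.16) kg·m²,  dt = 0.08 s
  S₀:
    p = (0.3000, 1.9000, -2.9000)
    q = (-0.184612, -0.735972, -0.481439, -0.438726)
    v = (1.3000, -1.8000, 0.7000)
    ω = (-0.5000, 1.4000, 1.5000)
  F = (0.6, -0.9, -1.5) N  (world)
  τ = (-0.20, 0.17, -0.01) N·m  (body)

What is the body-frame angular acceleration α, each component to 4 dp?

precession coupling ω×(Iω) = (-0.0420, 0.0150, -0.0280)
(τ − ω×Iω)/I = (-1.1286, 0.8611, 0.1125)

α = (-1.1286, 0.8611, 0.1125)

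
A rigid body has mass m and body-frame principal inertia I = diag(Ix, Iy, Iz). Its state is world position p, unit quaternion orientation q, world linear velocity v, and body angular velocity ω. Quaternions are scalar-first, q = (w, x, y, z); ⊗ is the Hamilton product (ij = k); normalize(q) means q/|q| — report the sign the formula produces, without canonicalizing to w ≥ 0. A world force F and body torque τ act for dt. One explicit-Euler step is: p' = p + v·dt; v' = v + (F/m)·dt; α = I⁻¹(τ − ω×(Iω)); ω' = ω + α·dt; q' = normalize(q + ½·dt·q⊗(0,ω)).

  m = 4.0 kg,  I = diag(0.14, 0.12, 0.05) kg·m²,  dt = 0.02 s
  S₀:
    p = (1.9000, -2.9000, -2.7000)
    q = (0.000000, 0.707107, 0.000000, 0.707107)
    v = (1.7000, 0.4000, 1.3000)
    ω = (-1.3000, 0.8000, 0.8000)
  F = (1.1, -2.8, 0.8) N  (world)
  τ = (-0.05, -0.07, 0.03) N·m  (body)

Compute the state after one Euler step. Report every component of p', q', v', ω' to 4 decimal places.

p' = (1.9340, -2.8920, -2.6740)
q' = (0.0035, 0.7013, -0.0148, 0.7127)
v' = (1.7055, 0.3860, 1.3040)
ω' = (-1.3007, 0.8039, 0.8037)

ω×(Iω) gyroscopic = (-0.0448, -0.0936, 0.0208)
(τ − ω×Iω)/I = (-0.0371, 0.1967, 0.1840)
ω + α·dt = (-1.3007, 0.8039, 0.8037)
2q̇ = q⊗(0,ω) = (0.3535535, -0.5656856, -1.4849247, 0.5656856)
updated quaternion q' = (0.0035, 0.7013, -0.0148, 0.7127)
p + v·dt = (1.9340, -2.8920, -2.6740)
v + (F/m)dt = (1.7055, 0.3860, 1.3040)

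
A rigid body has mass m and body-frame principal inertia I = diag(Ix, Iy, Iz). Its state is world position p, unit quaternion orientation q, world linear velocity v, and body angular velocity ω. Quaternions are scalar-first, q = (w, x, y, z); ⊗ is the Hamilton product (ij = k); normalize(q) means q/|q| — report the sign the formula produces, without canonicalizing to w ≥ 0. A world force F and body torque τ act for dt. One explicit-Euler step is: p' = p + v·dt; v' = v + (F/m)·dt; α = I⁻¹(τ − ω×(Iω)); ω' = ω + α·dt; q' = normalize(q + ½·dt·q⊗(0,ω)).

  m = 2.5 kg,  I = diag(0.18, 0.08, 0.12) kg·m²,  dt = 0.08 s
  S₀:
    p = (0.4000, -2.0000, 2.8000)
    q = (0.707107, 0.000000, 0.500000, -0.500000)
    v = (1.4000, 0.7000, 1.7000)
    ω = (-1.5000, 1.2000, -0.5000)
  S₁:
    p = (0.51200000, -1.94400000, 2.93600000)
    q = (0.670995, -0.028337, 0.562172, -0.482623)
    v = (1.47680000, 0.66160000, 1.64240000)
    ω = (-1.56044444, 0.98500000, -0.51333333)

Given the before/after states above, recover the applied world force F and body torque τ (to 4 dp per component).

F = (2.4000, -1.2000, -1.8000)
τ = (-0.1600, -0.1700, 0.1600)

velocity change Δv = (0.07680000, -0.03840000, -0.05760000)
m·(v₁−v₀)/dt = (2.4000, -1.2000, -1.8000)
rate change Δω = (-0.06044444, -0.21500000, -0.01333333)
ω₀×(Iω₀) = (-0.0240, 0.0450, 0.1800)
τ = I·(Δω/dt) + ω₀×(Iω₀) = (-0.1600, -0.1700, 0.1600)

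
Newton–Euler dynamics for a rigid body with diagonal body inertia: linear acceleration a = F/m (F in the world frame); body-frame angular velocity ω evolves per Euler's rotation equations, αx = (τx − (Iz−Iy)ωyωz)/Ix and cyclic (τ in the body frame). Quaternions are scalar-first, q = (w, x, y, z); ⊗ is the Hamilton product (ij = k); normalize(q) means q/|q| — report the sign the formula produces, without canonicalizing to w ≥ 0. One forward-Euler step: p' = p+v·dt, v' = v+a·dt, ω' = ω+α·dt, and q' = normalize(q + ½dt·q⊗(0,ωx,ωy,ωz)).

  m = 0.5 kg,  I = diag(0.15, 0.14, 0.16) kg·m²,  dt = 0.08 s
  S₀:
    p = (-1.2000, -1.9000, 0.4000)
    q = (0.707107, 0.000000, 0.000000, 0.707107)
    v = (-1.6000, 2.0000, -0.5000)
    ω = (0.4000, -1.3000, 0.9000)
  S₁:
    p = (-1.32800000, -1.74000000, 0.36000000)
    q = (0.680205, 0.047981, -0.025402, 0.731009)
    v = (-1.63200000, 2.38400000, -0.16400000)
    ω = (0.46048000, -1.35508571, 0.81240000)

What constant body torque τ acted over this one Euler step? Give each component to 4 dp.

τ = (0.0900, -0.1000, -0.1700)

ω₁ − ω₀ = (0.06048000, -0.05508571, -0.08760000)
precession coupling = (-0.0234, -0.0036, 0.0052)
applied torque τ = (0.0900, -0.1000, -0.1700)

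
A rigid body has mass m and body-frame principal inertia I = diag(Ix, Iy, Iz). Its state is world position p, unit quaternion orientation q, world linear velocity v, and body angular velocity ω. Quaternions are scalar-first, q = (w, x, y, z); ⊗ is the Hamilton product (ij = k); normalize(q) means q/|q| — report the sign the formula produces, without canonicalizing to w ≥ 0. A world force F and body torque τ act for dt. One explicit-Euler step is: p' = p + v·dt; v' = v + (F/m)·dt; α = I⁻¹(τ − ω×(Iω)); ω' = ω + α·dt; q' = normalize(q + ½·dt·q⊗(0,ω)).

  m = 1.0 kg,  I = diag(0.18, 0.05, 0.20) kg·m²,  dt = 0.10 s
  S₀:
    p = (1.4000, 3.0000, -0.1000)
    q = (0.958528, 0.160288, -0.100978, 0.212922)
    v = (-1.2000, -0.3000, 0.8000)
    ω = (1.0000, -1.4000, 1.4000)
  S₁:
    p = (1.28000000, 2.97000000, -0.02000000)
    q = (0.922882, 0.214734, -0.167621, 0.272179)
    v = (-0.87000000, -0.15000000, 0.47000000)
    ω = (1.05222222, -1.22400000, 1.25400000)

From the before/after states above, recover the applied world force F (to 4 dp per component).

Δv = v₁−v₀ = (0.33000000, 0.15000000, -0.33000000)
m·(v₁−v₀)/dt = (3.3000, 1.5000, -3.3000)

F = (3.3000, 1.5000, -3.3000)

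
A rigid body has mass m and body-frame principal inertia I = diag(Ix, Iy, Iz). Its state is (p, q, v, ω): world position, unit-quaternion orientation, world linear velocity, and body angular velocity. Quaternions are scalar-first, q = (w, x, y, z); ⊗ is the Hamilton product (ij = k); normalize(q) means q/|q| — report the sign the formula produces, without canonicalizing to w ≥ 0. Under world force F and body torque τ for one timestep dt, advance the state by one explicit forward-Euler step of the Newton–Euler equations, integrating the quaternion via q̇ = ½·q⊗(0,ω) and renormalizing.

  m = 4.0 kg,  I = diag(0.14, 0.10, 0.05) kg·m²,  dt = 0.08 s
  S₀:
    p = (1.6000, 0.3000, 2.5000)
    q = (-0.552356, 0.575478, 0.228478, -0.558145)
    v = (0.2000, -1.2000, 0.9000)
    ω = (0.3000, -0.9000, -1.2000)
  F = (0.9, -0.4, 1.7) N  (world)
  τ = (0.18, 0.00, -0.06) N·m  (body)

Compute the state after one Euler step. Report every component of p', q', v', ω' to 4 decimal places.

p' = (1.6160, 0.2040, 2.5720)
q' = (-0.5767, 0.5368, 0.2688, -0.5541)
v' = (0.2180, -1.2080, 0.9340)
ω' = (0.4337, -0.8741, -1.3133)

p' = p + v·dt = (1.6160, 0.2040, 2.5720)
v' = v + a·dt = (0.2180, -1.2080, 0.9340)
angular accel α = (1.6714, 0.3240, -1.4160)
ω + α·dt = (0.4337, -0.8741, -1.3133)
2q̇ = q⊗(0,ω) = (-0.6367872, -0.9422109, 1.0202505, 0.0763536)
q' = normalize(q + ½dt·q⊗(0,ω)) = (-0.5767, 0.5368, 0.2688, -0.5541)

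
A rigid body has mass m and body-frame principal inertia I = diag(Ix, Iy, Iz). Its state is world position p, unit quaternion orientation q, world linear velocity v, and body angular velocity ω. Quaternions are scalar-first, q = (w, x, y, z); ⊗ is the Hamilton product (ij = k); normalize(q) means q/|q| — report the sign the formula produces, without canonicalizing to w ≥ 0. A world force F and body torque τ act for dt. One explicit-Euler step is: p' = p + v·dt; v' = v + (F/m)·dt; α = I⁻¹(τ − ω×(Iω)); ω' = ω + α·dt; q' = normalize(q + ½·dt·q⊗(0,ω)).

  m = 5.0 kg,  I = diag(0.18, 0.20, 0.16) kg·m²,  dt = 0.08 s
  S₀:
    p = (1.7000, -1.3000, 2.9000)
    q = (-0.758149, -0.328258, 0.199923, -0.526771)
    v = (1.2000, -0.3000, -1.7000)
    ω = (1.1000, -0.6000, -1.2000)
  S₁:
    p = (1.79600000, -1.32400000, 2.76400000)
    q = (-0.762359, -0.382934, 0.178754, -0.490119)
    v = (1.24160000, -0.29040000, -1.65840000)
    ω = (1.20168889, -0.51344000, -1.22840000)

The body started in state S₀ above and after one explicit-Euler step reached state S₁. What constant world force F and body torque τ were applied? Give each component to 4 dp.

ω₁ − ω₀ = (0.10168889, 0.08656000, -0.02840000)
gyro term ω₀×Iω₀ = (-0.0288, -0.0264, -0.0132)
I·α + gyro = (0.2000, 0.1900, -0.0700)
Δv = v₁−v₀ = (0.04160000, 0.00960000, 0.04160000)
m·(v₁−v₀)/dt = (2.6000, 0.6000, 2.6000)

F = (2.6000, 0.6000, 2.6000)
τ = (0.2000, 0.1900, -0.0700)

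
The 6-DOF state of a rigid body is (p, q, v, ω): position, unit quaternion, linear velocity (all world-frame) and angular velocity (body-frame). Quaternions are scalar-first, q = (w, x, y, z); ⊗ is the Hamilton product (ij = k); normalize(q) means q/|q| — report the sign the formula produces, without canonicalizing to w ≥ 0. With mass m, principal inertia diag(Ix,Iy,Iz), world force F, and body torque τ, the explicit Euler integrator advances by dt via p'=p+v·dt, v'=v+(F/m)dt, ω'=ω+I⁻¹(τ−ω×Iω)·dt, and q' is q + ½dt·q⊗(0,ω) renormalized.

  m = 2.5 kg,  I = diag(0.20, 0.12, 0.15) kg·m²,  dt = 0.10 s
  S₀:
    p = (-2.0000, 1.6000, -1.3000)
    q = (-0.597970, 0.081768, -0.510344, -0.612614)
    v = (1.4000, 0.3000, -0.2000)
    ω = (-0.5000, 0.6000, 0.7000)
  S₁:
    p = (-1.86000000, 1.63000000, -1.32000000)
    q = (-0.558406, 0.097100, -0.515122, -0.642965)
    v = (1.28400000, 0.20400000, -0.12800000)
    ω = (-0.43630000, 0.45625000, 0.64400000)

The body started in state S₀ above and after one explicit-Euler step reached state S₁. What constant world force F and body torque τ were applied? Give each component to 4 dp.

F = (-2.9000, -2.4000, 1.8000)
τ = (0.1400, -0.1900, -0.0600)

rate change Δω = (0.06370000, -0.14375000, -0.05600000)
I·α + gyro = (0.1400, -0.1900, -0.0600)
v₁ − v₀ = (-0.11600000, -0.09600000, 0.07200000)
m·(v₁−v₀)/dt = (-2.9000, -2.4000, 1.8000)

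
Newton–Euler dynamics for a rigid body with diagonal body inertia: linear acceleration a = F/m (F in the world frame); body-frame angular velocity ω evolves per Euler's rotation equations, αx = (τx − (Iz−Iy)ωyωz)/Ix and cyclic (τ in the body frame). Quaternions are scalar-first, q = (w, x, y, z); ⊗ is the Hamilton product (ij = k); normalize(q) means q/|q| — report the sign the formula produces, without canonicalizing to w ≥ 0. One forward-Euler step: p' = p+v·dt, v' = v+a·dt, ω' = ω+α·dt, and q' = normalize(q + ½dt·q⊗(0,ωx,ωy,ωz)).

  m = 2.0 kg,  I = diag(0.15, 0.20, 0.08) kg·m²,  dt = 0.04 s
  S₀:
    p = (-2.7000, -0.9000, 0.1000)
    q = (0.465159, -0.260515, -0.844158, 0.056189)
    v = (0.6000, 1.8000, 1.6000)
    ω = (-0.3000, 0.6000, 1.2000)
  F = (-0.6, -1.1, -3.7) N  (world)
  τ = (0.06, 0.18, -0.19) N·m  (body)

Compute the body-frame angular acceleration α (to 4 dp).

α = (0.9760, 1.0260, -2.2625)

ω×(Iω) gyroscopic = (-0.0864, -0.0252, -0.0090)
(τ − ω×Iω)/I = (0.9760, 1.0260, -2.2625)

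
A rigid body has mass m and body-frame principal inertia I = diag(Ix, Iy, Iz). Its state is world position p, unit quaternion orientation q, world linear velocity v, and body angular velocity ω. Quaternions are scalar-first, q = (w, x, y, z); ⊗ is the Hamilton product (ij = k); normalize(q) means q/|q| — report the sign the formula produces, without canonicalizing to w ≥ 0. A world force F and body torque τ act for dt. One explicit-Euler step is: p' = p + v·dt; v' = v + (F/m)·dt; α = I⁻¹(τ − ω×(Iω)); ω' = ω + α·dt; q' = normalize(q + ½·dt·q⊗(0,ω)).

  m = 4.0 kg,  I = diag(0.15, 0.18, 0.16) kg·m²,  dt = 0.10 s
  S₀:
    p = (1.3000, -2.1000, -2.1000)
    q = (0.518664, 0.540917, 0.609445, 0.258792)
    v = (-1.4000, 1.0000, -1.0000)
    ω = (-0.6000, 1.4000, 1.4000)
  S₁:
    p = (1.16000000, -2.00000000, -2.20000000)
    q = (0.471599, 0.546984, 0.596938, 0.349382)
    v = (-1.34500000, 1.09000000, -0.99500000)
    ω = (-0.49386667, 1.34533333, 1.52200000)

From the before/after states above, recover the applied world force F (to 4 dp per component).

F = (2.2000, 3.6000, 0.2000)

Δv = v₁−v₀ = (0.05500000, 0.09000000, 0.00500000)
m·(v₁−v₀)/dt = (2.2000, 3.6000, 0.2000)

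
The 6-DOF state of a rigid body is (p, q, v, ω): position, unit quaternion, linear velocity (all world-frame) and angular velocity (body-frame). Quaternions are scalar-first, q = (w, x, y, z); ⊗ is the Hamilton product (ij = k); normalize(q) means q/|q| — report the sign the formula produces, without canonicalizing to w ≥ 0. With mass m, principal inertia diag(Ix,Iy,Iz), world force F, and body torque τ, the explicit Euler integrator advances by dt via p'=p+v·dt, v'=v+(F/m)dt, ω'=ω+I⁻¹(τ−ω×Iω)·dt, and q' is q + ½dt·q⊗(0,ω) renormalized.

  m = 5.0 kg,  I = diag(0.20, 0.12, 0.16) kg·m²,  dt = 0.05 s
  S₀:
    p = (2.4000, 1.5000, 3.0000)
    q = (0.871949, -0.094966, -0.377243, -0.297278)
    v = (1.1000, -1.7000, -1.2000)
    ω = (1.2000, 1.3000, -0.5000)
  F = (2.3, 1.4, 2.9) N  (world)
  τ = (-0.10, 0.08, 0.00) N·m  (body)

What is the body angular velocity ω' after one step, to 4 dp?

gyro term ω×Iω = (-0.0260, -0.0240, -0.1248)
angular accel α = (-0.3700, 0.8667, 0.7800)
ω + α·dt = (1.1815, 1.3433, -0.4610)

ω' = (1.1815, 1.3433, -0.4610)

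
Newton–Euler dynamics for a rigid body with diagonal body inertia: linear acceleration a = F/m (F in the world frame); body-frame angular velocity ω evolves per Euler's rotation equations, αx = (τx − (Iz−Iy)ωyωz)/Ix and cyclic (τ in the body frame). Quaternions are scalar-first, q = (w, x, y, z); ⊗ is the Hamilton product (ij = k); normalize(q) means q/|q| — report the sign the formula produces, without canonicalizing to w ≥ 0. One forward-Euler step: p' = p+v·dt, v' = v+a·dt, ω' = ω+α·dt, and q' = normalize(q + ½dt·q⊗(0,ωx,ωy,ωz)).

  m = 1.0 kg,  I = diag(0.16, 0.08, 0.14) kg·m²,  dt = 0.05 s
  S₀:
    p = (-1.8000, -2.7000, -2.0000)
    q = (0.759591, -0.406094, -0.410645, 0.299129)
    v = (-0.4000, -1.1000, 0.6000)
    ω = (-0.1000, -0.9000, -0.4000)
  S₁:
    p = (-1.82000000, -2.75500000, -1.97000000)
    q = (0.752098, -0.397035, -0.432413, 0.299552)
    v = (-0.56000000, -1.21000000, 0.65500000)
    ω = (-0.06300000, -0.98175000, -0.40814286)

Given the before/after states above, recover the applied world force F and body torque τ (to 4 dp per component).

F = (-3.2000, -2.2000, 1.1000)
τ = (0.1400, -0.1300, -0.0300)

Δv = v₁−v₀ = (-0.16000000, -0.11000000, 0.05500000)
m·(v₁−v₀)/dt = (-3.2000, -2.2000, 1.1000)
Δω = ω₁−ω₀ = (0.03700000, -0.08175000, -0.00814286)
τ = I·(Δω/dt) + ω₀×(Iω₀) = (0.1400, -0.1300, -0.0300)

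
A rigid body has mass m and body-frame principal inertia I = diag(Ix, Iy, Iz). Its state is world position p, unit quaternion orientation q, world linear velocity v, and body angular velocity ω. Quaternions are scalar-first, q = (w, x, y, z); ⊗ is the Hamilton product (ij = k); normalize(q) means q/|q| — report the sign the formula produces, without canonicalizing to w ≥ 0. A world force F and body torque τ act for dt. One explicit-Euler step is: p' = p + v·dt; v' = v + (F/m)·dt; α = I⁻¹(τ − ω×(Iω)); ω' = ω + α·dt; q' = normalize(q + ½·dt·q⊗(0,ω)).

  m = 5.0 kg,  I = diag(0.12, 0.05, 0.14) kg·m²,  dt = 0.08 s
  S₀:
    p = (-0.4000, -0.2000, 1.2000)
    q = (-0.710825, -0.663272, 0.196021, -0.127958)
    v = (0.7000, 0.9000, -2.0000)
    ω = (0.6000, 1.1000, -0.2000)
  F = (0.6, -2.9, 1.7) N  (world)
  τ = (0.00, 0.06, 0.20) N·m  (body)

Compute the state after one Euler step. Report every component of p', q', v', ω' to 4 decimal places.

p' = (-0.3440, -0.1280, 1.0400)
q' = (-0.7036, -0.6754, 0.1562, -0.1560)
v' = (0.7096, 0.8536, -1.9728)
ω' = (0.6132, 1.1922, -0.0593)

linear accel F/m = (0.1200, -0.5800, 0.3400)
p' = p + v·dt = (-0.3440, -0.1280, 1.0400)
v' = v + a·dt = (0.7096, 0.8536, -1.9728)
(τ − ω×Iω)/I = (0.1650, 1.1520, 1.7586)
ω' = ω + α·dt = (0.6132, 1.1922, -0.0593)
q⊗(0,ω) = (0.1567485, -0.3249454, -0.9913367, -0.7050468)
updated quaternion q' = (-0.7036, -0.6754, 0.1562, -0.1560)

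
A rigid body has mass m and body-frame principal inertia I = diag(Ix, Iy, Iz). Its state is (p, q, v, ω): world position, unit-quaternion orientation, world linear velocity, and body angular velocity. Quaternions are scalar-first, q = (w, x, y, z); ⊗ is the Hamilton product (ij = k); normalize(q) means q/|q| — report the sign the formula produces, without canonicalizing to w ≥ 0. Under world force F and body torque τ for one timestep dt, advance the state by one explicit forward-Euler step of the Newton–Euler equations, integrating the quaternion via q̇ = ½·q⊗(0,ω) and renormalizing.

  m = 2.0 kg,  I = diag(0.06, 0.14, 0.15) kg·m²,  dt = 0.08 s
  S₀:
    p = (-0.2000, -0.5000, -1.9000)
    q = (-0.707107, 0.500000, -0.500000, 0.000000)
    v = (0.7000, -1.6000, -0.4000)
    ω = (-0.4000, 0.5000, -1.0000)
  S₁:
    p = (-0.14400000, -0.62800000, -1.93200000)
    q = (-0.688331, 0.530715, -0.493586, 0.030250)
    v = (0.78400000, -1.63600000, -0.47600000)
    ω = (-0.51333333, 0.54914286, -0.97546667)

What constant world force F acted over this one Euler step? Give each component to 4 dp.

velocity change Δv = (0.08400000, -0.03600000, -0.07600000)
F = m·Δv/dt = (2.1000, -0.9000, -1.9000)

F = (2.1000, -0.9000, -1.9000)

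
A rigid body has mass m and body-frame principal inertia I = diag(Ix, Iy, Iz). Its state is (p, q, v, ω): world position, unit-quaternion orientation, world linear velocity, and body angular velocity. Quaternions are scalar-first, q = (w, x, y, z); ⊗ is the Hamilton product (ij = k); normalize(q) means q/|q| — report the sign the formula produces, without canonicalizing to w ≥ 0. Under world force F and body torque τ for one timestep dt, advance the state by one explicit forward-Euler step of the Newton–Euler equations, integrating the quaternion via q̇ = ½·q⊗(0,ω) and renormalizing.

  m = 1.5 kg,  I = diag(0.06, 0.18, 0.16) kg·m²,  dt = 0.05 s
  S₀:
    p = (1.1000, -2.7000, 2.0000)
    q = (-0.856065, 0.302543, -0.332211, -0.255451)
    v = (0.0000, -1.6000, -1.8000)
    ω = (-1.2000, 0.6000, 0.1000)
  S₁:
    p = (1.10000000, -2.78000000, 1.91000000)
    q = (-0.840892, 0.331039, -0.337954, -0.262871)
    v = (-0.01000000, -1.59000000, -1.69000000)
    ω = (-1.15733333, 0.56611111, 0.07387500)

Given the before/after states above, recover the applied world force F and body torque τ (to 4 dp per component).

velocity change Δv = (-0.01000000, 0.01000000, 0.11000000)
m·(v₁−v₀)/dt = (-0.3000, 0.3000, 3.3000)
Δω = ω₁−ω₀ = (0.04266667, -0.03388889, -0.02612500)
applied torque τ = (0.0500, -0.1100, -0.1700)

F = (-0.3000, 0.3000, 3.3000)
τ = (0.0500, -0.1100, -0.1700)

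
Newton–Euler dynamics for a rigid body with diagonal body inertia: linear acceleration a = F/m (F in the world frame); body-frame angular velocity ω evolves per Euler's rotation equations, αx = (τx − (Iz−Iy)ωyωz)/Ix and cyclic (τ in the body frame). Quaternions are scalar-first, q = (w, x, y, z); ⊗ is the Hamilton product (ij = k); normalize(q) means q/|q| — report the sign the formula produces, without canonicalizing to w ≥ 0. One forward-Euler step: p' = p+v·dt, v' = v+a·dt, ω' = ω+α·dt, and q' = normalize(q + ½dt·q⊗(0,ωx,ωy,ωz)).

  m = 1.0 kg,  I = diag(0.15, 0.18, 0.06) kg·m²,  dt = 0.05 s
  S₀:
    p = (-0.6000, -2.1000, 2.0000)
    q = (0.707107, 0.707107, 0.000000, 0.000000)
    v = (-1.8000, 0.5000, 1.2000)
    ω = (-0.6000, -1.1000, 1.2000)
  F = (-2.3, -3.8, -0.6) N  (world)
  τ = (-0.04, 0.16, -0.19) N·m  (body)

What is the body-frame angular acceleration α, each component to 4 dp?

α = (-1.3227, 1.2489, -3.4967)

gyro term ω×Iω = (0.1584, -0.0648, 0.0198)
angular accel α = (-1.3227, 1.2489, -3.4967)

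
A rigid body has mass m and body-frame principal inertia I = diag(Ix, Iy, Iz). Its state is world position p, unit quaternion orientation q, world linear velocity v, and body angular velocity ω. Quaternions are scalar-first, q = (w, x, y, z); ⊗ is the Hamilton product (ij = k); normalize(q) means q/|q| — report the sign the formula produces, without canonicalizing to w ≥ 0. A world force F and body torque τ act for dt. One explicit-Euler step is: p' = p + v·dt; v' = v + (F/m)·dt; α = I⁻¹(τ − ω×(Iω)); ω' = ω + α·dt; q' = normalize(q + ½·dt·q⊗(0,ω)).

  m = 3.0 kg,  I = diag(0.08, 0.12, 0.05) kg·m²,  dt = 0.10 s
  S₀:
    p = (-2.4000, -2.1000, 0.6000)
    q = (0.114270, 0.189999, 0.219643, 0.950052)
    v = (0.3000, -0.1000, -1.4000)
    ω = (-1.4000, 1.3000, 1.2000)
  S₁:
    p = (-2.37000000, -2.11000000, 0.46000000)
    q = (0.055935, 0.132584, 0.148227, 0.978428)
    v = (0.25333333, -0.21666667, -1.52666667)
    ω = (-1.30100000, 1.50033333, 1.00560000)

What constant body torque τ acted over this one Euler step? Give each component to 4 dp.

rate change Δω = (0.09900000, 0.20033333, -0.19440000)
precession coupling = (-0.1092, -0.0504, -0.0728)
τ = I·(Δω/dt) + ω₀×(Iω₀) = (-0.0300, 0.1900, -0.1700)

τ = (-0.0300, 0.1900, -0.1700)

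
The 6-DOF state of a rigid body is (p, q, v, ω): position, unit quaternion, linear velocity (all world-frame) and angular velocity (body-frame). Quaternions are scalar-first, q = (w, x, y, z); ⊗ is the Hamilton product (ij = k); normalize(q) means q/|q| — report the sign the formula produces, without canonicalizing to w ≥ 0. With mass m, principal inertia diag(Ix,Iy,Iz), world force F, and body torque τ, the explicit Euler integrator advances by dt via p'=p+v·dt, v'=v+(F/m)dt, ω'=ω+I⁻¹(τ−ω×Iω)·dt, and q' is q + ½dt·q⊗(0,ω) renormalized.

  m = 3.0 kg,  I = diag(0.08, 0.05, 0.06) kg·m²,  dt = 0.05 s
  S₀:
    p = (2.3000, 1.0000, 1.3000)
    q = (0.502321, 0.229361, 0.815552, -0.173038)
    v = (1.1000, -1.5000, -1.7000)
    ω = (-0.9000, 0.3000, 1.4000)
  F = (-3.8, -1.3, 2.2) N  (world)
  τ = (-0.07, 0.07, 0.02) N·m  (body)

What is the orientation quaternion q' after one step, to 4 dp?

q⊗(0,ω) = (0.2040125, 0.7415953, -0.0146749, 1.5060545)
q' = normalize(q + ½dt·q⊗(0,ω)) = (0.5070, 0.2477, 0.8145, -0.1353)

q' = (0.5070, 0.2477, 0.8145, -0.1353)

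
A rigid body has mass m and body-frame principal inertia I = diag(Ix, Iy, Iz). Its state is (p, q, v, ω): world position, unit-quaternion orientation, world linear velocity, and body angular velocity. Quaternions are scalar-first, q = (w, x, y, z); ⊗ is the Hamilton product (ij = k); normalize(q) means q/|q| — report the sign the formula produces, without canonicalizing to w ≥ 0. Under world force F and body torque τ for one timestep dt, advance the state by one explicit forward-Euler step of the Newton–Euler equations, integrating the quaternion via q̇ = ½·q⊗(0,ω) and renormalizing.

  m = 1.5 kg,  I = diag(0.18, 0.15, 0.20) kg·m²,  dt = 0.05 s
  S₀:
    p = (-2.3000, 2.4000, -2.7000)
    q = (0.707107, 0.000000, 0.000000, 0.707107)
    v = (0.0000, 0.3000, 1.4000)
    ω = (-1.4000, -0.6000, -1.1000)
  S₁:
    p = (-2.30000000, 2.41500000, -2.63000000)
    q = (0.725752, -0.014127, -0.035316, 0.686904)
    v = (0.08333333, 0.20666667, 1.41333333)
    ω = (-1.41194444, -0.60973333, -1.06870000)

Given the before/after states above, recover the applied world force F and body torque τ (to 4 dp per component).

v₁ − v₀ = (0.08333333, -0.09333333, 0.01333333)
F = m·Δv/dt = (2.5000, -2.8000, 0.4000)
rate change Δω = (-0.01194444, -0.00973333, 0.03130000)
gyro term ω₀×Iω₀ = (0.0330, -0.0308, -0.0252)
applied torque τ = (-0.0100, -0.0600, 0.1000)

F = (2.5000, -2.8000, 0.4000)
τ = (-0.0100, -0.0600, 0.1000)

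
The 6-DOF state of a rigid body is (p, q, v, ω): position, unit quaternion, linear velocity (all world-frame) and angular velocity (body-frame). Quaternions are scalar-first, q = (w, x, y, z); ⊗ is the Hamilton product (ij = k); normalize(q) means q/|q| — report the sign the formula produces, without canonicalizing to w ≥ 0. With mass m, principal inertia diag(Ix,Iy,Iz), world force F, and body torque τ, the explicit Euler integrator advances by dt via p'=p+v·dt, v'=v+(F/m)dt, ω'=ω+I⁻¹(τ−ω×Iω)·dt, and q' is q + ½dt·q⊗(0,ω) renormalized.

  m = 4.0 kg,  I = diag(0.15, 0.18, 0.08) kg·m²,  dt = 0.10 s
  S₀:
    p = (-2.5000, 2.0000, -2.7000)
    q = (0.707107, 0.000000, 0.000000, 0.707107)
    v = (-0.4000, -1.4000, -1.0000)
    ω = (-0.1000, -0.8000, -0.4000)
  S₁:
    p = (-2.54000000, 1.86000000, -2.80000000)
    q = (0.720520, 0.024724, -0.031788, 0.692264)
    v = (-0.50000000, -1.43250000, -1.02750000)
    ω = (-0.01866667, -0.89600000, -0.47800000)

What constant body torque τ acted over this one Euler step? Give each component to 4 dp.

τ = (0.0900, -0.1700, -0.0600)

rate change Δω = (0.08133333, -0.09600000, -0.07800000)
precession coupling = (-0.0320, 0.0028, 0.0024)
applied torque τ = (0.0900, -0.1700, -0.0600)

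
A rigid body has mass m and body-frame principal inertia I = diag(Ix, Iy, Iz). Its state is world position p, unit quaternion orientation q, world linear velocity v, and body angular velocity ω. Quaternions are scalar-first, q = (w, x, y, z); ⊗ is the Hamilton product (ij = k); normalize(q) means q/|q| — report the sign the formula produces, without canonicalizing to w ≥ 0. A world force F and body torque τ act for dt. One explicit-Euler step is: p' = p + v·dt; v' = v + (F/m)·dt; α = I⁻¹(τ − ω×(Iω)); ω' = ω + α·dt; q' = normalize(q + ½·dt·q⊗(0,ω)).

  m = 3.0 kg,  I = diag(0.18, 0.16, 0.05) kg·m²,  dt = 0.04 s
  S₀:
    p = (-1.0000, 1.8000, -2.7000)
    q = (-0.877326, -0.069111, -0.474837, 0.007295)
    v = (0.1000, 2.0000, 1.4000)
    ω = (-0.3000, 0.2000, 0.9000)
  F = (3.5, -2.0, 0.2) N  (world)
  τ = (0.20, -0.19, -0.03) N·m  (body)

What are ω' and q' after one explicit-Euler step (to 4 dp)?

ω×(Iω) gyroscopic = (-0.0198, -0.0351, 0.0012)
(τ − ω×Iω)/I = (1.2211, -0.9681, -0.6240)
ω' = ω + α·dt = (-0.2512, 0.1613, 0.8750)
q⊗(0,ω) = (0.0676686, -0.1656145, -0.1154538, -0.9458667)
q' = normalize(q + ½dt·q⊗(0,ω)) = (-0.8758, -0.0724, -0.4771, -0.0116)

ω' = (-0.2512, 0.1613, 0.8750)
q' = (-0.8758, -0.0724, -0.4771, -0.0116)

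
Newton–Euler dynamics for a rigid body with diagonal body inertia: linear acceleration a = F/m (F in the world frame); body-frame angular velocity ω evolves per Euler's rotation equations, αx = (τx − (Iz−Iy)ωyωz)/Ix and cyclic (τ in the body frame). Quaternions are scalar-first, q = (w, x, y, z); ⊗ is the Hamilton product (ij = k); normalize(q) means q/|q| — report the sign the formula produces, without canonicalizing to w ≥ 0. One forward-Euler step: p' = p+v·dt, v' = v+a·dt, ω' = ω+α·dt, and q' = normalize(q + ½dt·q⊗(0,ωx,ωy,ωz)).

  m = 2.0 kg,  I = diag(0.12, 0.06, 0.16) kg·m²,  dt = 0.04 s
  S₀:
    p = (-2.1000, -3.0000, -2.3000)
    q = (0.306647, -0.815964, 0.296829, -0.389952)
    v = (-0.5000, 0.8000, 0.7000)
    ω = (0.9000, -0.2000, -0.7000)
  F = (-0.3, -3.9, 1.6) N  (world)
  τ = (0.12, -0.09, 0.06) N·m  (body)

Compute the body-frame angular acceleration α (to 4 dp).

gyro term ω×Iω = (0.0140, 0.0252, 0.0108)
α = I⁻¹(τ − ω×Iω) = (0.8833, -1.9200, 0.3075)

α = (0.8833, -1.9200, 0.3075)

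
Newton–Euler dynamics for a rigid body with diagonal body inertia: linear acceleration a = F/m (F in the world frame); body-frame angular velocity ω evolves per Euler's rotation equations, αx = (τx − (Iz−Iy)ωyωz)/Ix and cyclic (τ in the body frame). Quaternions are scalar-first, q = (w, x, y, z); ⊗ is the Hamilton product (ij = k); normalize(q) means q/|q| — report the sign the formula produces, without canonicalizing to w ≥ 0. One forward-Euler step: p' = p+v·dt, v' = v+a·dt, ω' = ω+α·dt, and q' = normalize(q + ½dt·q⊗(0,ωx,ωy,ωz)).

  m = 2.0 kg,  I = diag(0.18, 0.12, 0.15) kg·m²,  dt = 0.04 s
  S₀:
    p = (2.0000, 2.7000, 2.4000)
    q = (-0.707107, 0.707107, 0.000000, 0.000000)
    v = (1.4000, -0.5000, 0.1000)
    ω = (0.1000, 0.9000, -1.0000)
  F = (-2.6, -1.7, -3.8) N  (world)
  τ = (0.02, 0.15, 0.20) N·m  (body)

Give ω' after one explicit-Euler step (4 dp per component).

α = I⁻¹(τ − ω×Iω) = (0.2611, 1.2750, 1.3693)
ω' = ω + α·dt = (0.1104, 0.9510, -0.9452)

ω' = (0.1104, 0.9510, -0.9452)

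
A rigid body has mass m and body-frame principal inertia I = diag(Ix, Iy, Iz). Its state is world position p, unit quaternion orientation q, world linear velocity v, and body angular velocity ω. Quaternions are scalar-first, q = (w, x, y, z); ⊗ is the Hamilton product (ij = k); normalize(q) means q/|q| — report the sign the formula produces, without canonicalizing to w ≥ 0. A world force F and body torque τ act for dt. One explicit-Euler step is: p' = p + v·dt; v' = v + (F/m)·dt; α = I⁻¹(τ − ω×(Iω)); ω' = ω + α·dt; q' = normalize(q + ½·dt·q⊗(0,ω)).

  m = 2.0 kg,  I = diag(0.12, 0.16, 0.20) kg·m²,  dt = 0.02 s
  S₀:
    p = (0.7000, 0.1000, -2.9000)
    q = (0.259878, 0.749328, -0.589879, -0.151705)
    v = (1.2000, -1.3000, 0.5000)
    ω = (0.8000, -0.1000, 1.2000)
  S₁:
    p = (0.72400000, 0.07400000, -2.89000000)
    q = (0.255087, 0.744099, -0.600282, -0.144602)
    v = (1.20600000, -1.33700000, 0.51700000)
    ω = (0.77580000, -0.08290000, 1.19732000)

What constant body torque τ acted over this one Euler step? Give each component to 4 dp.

ω₁ − ω₀ = (-0.02420000, 0.01710000, -0.00268000)
precession coupling = (-0.0048, -0.0768, -0.0032)
τ = I·(Δω/dt) + ω₀×(Iω₀) = (-0.1500, 0.0600, -0.0300)

τ = (-0.1500, 0.0600, -0.0300)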